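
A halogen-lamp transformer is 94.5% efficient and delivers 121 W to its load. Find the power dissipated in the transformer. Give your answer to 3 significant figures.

P_loss ≈ 7.04 W

P_in = P_out/η = 121/0.945 = 128.042 W.
P_loss = P_in − P_out = 128.042 − 121 = 7.04 W.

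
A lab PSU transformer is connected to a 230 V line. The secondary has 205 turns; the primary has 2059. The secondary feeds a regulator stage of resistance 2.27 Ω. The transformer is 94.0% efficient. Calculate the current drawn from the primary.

I_p ≈ 1.07 A

V_s = 230 × 205/2059 = 22.899 V.
I_s = V_s/R = 22.899/2.27 = 10.088 A.
P_out = V_s I_s = 22.899 × 10.088 = 231.01 W.
P_in = P_out/η = 231.01/0.940 = 245.75 W.
I_p = P_in/V_p = 245.75/230 = 1.07 A.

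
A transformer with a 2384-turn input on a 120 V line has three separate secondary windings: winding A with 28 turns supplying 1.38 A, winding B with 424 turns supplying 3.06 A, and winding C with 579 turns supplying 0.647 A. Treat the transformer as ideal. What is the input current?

V_A = 120 × 28/2384 = 1.4094 V; V_B = 120 × 424/2384 = 21.342 V; V_C = 120 × 579/2384 = 29.144 V.
P_out = V_A I_A + V_B I_B + V_C I_C = 1.4094×1.38 + 21.342×3.06 + 29.144×0.647 = 1.9450 + 65.307 + 18.856 = 86.109 W.
Ideal ⇒ P_in = P_out, so I_in = P_out/V_in = 86.109/120 = 0.718 A.

I_in ≈ 0.718 A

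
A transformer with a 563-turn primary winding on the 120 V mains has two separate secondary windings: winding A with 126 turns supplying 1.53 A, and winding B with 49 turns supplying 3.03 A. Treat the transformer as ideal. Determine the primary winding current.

V_A = 120 × 126/563 = 26.856 V; V_B = 120 × 49/563 = 10.444 V.
P_out = V_A I_A + V_B I_B = 26.856×1.53 + 10.444×3.03 = 41.090 + 31.645 = 72.735 W.
Ideal ⇒ P_in = P_out, so I_p = P_out/V_p = 72.735/120 = 0.606 A.

I_p ≈ 0.606 A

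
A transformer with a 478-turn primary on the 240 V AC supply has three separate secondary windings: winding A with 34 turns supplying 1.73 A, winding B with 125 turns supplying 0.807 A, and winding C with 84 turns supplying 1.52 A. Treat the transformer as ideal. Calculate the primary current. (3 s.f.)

V_A = 240 × 34/478 = 17.071 V; V_B = 240 × 125/478 = 62.762 V; V_C = 240 × 84/478 = 42.176 V.
P_out = V_A I_A + V_B I_B + V_C I_C = 17.071×1.73 + 62.762×0.807 + 42.176×1.52 = 29.533 + 50.649 + 64.107 = 144.29 W.
Ideal ⇒ P_in = P_out, so I_p = P_out/V_p = 144.29/240 = 0.601 A.

I_p ≈ 0.601 A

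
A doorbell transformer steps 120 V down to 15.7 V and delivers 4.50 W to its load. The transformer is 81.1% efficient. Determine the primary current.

P_in = P_out/η = 4.50/0.811 = 5.5487 W.
I_p = P_in/V_p = 5.5487/120 = 0.0462 A.

I_p ≈ 0.0462 A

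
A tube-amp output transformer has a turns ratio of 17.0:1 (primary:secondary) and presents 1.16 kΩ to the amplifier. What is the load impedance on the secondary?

Z_s = Z_p/(N_p/N_s)² = 1160/17.0² = 4.01 Ω.

Z_s ≈ 4.01 Ω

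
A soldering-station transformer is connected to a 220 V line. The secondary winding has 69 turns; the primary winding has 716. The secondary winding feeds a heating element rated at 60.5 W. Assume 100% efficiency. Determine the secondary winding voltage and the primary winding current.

V_s ≈ 21.2 V, I_p ≈ 0.275 A

V_s = V_p × N_s/N_p = 220 × 69/716 = 21.201 V.
I_s = P/V_s = 60.5/21.201 = 2.8536 A.
I_p = I_s × N_s/N_p = 2.8536 × 69/716 = 0.275 A.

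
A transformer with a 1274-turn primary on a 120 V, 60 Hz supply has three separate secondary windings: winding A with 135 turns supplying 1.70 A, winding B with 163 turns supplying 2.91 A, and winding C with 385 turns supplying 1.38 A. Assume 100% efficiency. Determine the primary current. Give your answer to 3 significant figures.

V_A = 120 × 135/1274 = 12.716 V; V_B = 120 × 163/1274 = 15.353 V; V_C = 120 × 385/1274 = 36.264 V.
P_out = V_A I_A + V_B I_B + V_C I_C = 12.716×1.70 + 15.353×2.91 + 36.264×1.38 = 21.617 + 44.678 + 50.044 = 116.34 W.
Ideal ⇒ P_in = P_out, so I_p = P_out/V_p = 116.34/120 = 0.969 A.

I_p ≈ 0.969 A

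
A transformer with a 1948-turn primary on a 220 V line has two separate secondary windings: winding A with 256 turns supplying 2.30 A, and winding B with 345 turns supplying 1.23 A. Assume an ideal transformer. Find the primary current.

V_A = 220 × 256/1948 = 28.912 V; V_B = 220 × 345/1948 = 38.963 V.
P_out = V_A I_A + V_B I_B = 28.912×2.30 + 38.963×1.23 = 66.497 + 47.925 = 114.42 W.
Ideal ⇒ P_in = P_out, so I_p = P_out/V_p = 114.42/220 = 0.520 A.

I_p ≈ 0.520 A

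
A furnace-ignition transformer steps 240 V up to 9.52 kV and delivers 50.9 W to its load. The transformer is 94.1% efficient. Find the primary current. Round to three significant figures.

I_p ≈ 0.225 A

P_in = P_out/η = 50.9/0.941 = 54.091 W.
I_p = P_in/V_p = 54.091/240 = 0.225 A.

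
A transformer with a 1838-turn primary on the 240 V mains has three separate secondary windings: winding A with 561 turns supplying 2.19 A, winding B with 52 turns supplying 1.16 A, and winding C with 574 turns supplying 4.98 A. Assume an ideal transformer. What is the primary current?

I_p ≈ 2.26 A

V_A = 240 × 561/1838 = 73.254 V; V_B = 240 × 52/1838 = 6.7900 V; V_C = 240 × 574/1838 = 74.951 V.
P_out = V_A I_A + V_B I_B + V_C I_C = 73.254×2.19 + 6.7900×1.16 + 74.951×4.98 = 160.43 + 7.8764 + 373.26 = 541.56 W.
Ideal ⇒ P_in = P_out, so I_p = P_out/V_p = 541.56/240 = 2.26 A.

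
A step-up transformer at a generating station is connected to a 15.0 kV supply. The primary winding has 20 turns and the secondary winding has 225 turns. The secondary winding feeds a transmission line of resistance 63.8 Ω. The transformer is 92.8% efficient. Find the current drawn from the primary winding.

I_p ≈ 32100 A

V_s = 15000 × 225/20 = 168750 V.
I_s = V_s/R = 168750/63.8 = 2645.0 A.
P_out = V_s I_s = 168750 × 2645.0 = 4.4634×10^8 W.
P_in = P_out/η = 4.4634×10^8/0.928 = 4.8097×10^8 W.
I_p = P_in/V_p = 4.8097×10^8/15000 = 32100 A.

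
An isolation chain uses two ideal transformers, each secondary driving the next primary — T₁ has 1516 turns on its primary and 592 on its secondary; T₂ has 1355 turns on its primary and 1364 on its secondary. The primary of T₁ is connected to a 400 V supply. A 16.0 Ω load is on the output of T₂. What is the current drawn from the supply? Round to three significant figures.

Secondary of T₁: V = 400.00 × 592/1516 = 156.20 V.
Secondary of T₂: V = 156.20 × 1364/1355 = 157.24 V.
I_load = 157.24/16.0 = 9.8274 A, so P_out = 157.24 × 9.8274 = 1545.2 W.
All ideal ⇒ P_in = P_out, so I_supply = 1545.2/400 = 3.86 A.

I_supply ≈ 3.86 A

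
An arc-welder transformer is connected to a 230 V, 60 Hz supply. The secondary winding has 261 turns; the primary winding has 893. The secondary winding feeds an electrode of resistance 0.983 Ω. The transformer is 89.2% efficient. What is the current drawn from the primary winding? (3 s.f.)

I_p ≈ 22.4 A

V_s = 230 × 261/893 = 67.223 V.
I_s = V_s/R = 67.223/0.983 = 68.385 A.
P_out = V_s I_s = 67.223 × 68.385 = 4597.1 W.
P_in = P_out/η = 4597.1/0.892 = 5153.7 W.
I_p = P_in/V_p = 5153.7/230 = 22.4 A.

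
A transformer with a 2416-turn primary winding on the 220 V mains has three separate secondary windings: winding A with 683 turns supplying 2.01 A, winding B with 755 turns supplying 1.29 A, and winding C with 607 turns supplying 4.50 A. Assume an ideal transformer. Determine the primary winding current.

I_p ≈ 2.10 A

V_A = 220 × 683/2416 = 62.194 V; V_B = 220 × 755/2416 = 68.750 V; V_C = 220 × 607/2416 = 55.273 V.
P_out = V_A I_A + V_B I_B + V_C I_C = 62.194×2.01 + 68.750×1.29 + 55.273×4.50 = 125.01 + 88.688 + 248.73 = 462.43 W.
Ideal ⇒ P_in = P_out, so I_p = P_out/V_p = 462.43/220 = 2.10 A.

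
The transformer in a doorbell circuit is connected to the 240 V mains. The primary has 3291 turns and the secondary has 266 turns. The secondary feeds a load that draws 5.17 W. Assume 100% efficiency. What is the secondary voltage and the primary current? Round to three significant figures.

V_s ≈ 19.4 V, I_p ≈ 0.0215 A

V_s = V_p × N_s/N_p = 240 × 266/3291 = 19.398 V.
I_s = P/V_s = 5.17/19.398 = 0.26652 A.
I_p = I_s × N_s/N_p = 0.26652 × 266/3291 = 0.0215 A.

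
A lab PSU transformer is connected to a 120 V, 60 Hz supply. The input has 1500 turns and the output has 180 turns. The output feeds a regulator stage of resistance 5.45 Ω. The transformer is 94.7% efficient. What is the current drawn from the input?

V_out = 120 × 180/1500 = 14.400 V.
I_out = V_out/R = 14.400/5.45 = 2.6422 A.
P_out = V_out I_out = 14.400 × 2.6422 = 38.048 W.
P_in = P_out/η = 38.048/0.947 = 40.177 W.
I_in = P_in/V_in = 40.177/120 = 0.335 A.

I_in ≈ 0.335 A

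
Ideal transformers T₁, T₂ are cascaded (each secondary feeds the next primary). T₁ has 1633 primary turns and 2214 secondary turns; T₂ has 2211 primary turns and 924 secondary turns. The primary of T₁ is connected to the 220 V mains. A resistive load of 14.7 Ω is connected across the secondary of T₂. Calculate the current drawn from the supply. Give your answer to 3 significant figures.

I_supply ≈ 4.80 A

Secondary of T₁: V = 220.00 × 2214/1633 = 298.27 V.
Secondary of T₂: V = 298.27 × 924/2211 = 124.65 V.
I_load = 124.65/14.7 = 8.4797 A, so P_out = 124.65 × 8.4797 = 1057.0 W.
All ideal ⇒ P_in = P_out, so I_supply = 1057.0/220 = 4.80 A.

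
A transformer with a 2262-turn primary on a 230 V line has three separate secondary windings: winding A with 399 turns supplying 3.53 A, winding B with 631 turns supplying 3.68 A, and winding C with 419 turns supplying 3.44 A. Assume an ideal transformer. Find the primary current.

I_p ≈ 2.29 A

V_A = 230 × 399/2262 = 40.570 V; V_B = 230 × 631/2262 = 64.160 V; V_C = 230 × 419/2262 = 42.604 V.
P_out = V_A I_A + V_B I_B + V_C I_C = 40.570×3.53 + 64.160×3.68 + 42.604×3.44 = 143.21 + 236.11 + 146.56 = 525.88 W.
Ideal ⇒ P_in = P_out, so I_p = P_out/V_p = 525.88/230 = 2.29 A.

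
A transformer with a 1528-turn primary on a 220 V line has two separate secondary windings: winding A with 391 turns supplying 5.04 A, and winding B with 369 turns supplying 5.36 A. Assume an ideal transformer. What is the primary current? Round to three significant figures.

I_p ≈ 2.58 A

V_A = 220 × 391/1528 = 56.296 V; V_B = 220 × 369/1528 = 53.128 V.
P_out = V_A I_A + V_B I_B = 56.296×5.04 + 53.128×5.36 = 283.73 + 284.77 = 568.50 W.
Ideal ⇒ P_in = P_out, so I_p = P_out/V_p = 568.50/220 = 2.58 A.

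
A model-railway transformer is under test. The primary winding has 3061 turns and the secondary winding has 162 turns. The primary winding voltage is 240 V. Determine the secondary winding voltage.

V_s ≈ 12.7 V

V_s/V_p = N_s/N_p, so V_s = 240 × 162/3061 = 12.7 V.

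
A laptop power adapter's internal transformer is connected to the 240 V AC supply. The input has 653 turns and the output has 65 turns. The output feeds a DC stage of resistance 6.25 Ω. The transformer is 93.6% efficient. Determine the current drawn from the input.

I_in ≈ 0.406 A

V_out = 240 × 65/653 = 23.890 V.
I_out = V_out/R = 23.890/6.25 = 3.8224 A.
P_out = V_out I_out = 23.890 × 3.8224 = 91.315 W.
P_in = P_out/η = 91.315/0.936 = 97.559 W.
I_in = P_in/V_in = 97.559/240 = 0.406 A.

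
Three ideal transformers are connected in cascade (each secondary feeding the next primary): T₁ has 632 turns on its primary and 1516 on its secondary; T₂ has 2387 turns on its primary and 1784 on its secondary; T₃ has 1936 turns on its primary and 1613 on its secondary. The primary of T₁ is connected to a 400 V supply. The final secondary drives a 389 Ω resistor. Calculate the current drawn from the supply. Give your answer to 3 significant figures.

Secondary of T₁: V = 400.00 × 1516/632 = 959.49 V.
Secondary of T₂: V = 959.49 × 1784/2387 = 717.11 V.
Secondary of T₃: V = 717.11 × 1613/1936 = 597.47 V.
I_load = 597.47/389 = 1.5359 A, so P_out = 597.47 × 1.5359 = 917.65 W.
All ideal ⇒ P_in = P_out, so I_supply = 917.65/400 = 2.29 A.

I_supply ≈ 2.29 A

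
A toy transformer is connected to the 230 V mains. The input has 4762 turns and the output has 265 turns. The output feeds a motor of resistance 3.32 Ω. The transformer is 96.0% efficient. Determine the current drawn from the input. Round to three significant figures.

I_in ≈ 0.223 A

V_out = 230 × 265/4762 = 12.799 V.
I_out = V_out/R = 12.799/3.32 = 3.8552 A.
P_out = V_out I_out = 12.799 × 3.8552 = 49.344 W.
P_in = P_out/η = 49.344/0.960 = 51.400 W.
I_in = P_in/V_in = 51.400/230 = 0.223 A.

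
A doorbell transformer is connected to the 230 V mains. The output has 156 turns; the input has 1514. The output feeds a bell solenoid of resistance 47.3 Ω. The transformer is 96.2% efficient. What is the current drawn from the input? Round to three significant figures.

V_out = 230 × 156/1514 = 23.699 V.
I_out = V_out/R = 23.699/47.3 = 0.50103 A.
P_out = V_out I_out = 23.699 × 0.50103 = 11.874 W.
P_in = P_out/η = 11.874/0.962 = 12.343 W.
I_in = P_in/V_in = 12.343/230 = 0.0537 A.

I_in ≈ 0.0537 A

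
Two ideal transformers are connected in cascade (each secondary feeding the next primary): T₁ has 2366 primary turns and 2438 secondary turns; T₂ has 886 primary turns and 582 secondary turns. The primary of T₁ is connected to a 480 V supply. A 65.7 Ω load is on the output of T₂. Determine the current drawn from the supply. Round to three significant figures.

I_supply ≈ 3.35 A

Secondary of T₁: V = 480.00 × 2438/2366 = 494.61 V.
Secondary of T₂: V = 494.61 × 582/886 = 324.90 V.
I_load = 324.90/65.7 = 4.9452 A, so P_out = 324.90 × 4.9452 = 1606.7 W.
All ideal ⇒ P_in = P_out, so I_supply = 1606.7/480 = 3.35 A.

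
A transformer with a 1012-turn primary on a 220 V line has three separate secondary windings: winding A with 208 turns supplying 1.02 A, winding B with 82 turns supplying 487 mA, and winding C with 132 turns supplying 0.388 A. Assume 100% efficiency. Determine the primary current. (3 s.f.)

V_A = 220 × 208/1012 = 45.217 V; V_B = 220 × 82/1012 = 17.826 V; V_C = 220 × 132/1012 = 28.696 V.
P_out = V_A I_A + V_B I_B + V_C I_C = 45.217×1.02 + 17.826×0.487 + 28.696×0.388 = 46.122 + 8.6813 + 11.134 = 65.937 W.
Ideal ⇒ P_in = P_out, so I_p = P_out/V_p = 65.937/220 = 0.300 A.

I_p ≈ 0.300 A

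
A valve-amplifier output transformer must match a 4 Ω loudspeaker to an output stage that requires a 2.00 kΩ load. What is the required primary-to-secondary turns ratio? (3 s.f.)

N_p/N_s ≈ 22.4

Z_p/Z_s = (N_p/N_s)², so N_p/N_s = √(2000/4) = √500 = 22.4.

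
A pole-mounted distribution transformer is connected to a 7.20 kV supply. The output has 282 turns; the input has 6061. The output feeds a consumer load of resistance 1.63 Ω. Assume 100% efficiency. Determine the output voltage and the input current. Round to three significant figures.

V_out ≈ 335 V, I_in ≈ 9.56 A

V_out = V_in × N_out/N_in = 7200 × 282/6061 = 334.99 V.
I_out = V_out/R = 334.99/1.63 = 205.52 A.
I_in = I_out × N_out/N_in = 205.52 × 282/6061 = 9.56 A.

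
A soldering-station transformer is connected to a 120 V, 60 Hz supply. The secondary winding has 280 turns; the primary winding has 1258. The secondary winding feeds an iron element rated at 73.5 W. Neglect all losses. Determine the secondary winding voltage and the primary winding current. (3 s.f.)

V_s ≈ 26.7 V, I_p ≈ 0.612 A

V_s = V_p × N_s/N_p = 120 × 280/1258 = 26.709 V.
I_s = P/V_s = 73.5/26.709 = 2.7519 A.
I_p = I_s × N_s/N_p = 2.7519 × 280/1258 = 0.612 A.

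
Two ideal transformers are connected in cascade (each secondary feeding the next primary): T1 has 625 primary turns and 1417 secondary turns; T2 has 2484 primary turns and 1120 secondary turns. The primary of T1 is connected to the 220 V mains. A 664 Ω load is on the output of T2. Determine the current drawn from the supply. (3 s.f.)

I_supply ≈ 0.346 A

After T1: V = 220.00 × 1417/625 = 498.78 V.
After T2: V = 498.78 × 1120/2484 = 224.89 V.
I_load = 224.89/664 = 0.33870 A, so P_out = 224.89 × 0.33870 = 76.171 W.
All ideal ⇒ P_in = P_out, so I_supply = 76.171/220 = 0.346 A.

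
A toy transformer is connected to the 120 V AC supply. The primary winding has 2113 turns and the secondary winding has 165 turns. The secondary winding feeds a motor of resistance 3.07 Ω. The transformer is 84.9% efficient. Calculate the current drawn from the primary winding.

V_s = 120 × 165/2113 = 9.3706 V.
I_s = V_s/R = 9.3706/3.07 = 3.0523 A.
P_out = V_s I_s = 9.3706 × 3.0523 = 28.602 W.
P_in = P_out/η = 28.602/0.849 = 33.689 W.
I_p = P_in/V_p = 33.689/120 = 0.281 A.

I_p ≈ 0.281 A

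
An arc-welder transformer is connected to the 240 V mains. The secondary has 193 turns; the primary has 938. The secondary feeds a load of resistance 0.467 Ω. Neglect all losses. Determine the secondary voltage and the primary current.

V_s = V_p × N_s/N_p = 240 × 193/938 = 49.382 V.
I_s = V_s/R = 49.382/0.467 = 105.74 A.
I_p = I_s × N_s/N_p = 105.74 × 193/938 = 21.8 A.

V_s ≈ 49.4 V, I_p ≈ 21.8 A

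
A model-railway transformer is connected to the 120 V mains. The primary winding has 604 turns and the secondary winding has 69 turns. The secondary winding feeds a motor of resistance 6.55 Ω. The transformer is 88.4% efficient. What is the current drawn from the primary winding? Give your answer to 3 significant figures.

V_s = 120 × 69/604 = 13.709 V.
I_s = V_s/R = 13.709/6.55 = 2.0929 A.
P_out = V_s I_s = 13.709 × 2.0929 = 28.691 W.
P_in = P_out/η = 28.691/0.884 = 32.456 W.
I_p = P_in/V_p = 32.456/120 = 0.270 A.

I_p ≈ 0.270 A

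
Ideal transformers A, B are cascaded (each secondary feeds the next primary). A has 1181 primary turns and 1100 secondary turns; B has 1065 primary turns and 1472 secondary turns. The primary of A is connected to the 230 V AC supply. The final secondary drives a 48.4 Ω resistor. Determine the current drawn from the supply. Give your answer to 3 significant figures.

After A: V = 230.00 × 1100/1181 = 214.23 V.
After B: V = 214.23 × 1472/1065 = 296.09 V.
I_load = 296.09/48.4 = 6.1176 A, so P_out = 296.09 × 6.1176 = 1811.4 W.
All ideal ⇒ P_in = P_out, so I_supply = 1811.4/230 = 7.88 A.

I_supply ≈ 7.88 A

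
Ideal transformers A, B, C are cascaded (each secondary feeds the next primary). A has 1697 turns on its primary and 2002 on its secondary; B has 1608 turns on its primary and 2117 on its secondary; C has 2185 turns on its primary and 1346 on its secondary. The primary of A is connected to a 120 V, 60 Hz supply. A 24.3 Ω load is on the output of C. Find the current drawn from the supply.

I_supply ≈ 4.52 A

After A: V = 120.00 × 2002/1697 = 141.57 V.
After B: V = 141.57 × 2117/1608 = 186.38 V.
After C: V = 186.38 × 1346/2185 = 114.81 V.
I_load = 114.81/24.3 = 4.7248 A, so P_out = 114.81 × 4.7248 = 542.47 W.
All ideal ⇒ P_in = P_out, so I_supply = 542.47/120 = 4.52 A.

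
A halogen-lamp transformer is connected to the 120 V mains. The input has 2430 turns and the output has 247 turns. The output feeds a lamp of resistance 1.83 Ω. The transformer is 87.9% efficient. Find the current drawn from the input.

V_out = 120 × 247/2430 = 12.198 V.
I_out = V_out/R = 12.198/1.83 = 6.6653 A.
P_out = V_out I_out = 12.198 × 6.6653 = 81.300 W.
P_in = P_out/η = 81.300/0.879 = 92.492 W.
I_in = P_in/V_in = 92.492/120 = 0.771 A.

I_in ≈ 0.771 A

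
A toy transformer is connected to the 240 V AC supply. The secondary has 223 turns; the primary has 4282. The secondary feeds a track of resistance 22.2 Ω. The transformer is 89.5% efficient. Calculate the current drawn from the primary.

I_p ≈ 0.0328 A

V_s = 240 × 223/4282 = 12.499 V.
I_s = V_s/R = 12.499/22.2 = 0.56301 A.
P_out = V_s I_s = 12.499 × 0.56301 = 7.0370 W.
P_in = P_out/η = 7.0370/0.895 = 7.8625 W.
I_p = P_in/V_p = 7.8625/240 = 0.0328 A.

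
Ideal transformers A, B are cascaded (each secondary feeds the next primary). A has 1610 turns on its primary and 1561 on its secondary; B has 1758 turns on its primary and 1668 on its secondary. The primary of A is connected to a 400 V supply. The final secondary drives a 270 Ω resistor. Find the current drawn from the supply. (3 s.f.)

I_supply ≈ 1.25 A

After A: V = 400.00 × 1561/1610 = 387.83 V.
After B: V = 387.83 × 1668/1758 = 367.97 V.
I_load = 367.97/270 = 1.3629 A, so P_out = 367.97 × 1.3629 = 501.49 W.
All ideal ⇒ P_in = P_out, so I_supply = 501.49/400 = 1.25 A.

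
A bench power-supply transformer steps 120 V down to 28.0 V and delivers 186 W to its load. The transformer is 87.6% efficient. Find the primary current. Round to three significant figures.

P_in = P_out/η = 186/0.876 = 212.33 W.
I_p = P_in/V_p = 212.33/120 = 1.77 A.

I_p ≈ 1.77 A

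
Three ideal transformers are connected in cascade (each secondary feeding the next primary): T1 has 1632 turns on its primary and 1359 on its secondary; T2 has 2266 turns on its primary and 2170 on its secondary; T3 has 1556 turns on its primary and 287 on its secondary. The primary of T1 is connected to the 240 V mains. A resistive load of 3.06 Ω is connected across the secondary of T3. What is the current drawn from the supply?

Secondary of T1: V = 240.00 × 1359/1632 = 199.85 V.
Secondary of T2: V = 199.85 × 2170/2266 = 191.39 V.
Secondary of T3: V = 191.39 × 287/1556 = 35.301 V.
I_load = 35.301/3.06 = 11.536 A, so P_out = 35.301 × 11.536 = 407.23 W.
All ideal ⇒ P_in = P_out, so I_supply = 407.23/240 = 1.70 A.

I_supply ≈ 1.70 A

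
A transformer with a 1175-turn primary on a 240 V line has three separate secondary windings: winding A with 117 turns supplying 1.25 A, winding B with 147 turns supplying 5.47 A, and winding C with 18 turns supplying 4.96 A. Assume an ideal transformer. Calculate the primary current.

V_A = 240 × 117/1175 = 23.898 V; V_B = 240 × 147/1175 = 30.026 V; V_C = 240 × 18/1175 = 3.6766 V.
P_out = V_A I_A + V_B I_B + V_C I_C = 23.898×1.25 + 30.026×5.47 + 3.6766×4.96 = 29.872 + 164.24 + 18.236 = 212.35 W.
Ideal ⇒ P_in = P_out, so I_p = P_out/V_p = 212.35/240 = 0.885 A.

I_p ≈ 0.885 A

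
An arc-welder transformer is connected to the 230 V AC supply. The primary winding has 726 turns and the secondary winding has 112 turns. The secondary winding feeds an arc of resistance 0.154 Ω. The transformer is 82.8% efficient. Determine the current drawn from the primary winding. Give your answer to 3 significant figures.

V_s = 230 × 112/726 = 35.482 V.
I_s = V_s/R = 35.482/0.154 = 230.40 A.
P_out = V_s I_s = 35.482 × 230.40 = 8175.2 W.
P_in = P_out/η = 8175.2/0.828 = 9873.4 W.
I_p = P_in/V_p = 9873.4/230 = 42.9 A.

I_p ≈ 42.9 A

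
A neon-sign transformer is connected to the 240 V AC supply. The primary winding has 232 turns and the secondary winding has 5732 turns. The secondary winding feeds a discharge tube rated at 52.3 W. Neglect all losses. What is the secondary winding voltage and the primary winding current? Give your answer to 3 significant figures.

V_s = V_p × N_s/N_p = 240 × 5732/232 = 5929.7 V.
I_s = P/V_s = 52.3/5929.7 = 0.0088201 A.
I_p = I_s × N_s/N_p = 0.0088201 × 5732/232 = 0.218 A.

V_s ≈ 5930 V, I_p ≈ 0.218 A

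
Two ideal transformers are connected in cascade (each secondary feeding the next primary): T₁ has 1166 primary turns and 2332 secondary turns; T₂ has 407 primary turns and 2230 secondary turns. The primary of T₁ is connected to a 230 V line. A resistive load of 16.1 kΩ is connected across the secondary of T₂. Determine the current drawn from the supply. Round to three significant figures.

I_supply ≈ 1.72 A

Secondary of T₁: V = 230.00 × 2332/1166 = 460.00 V.
Secondary of T₂: V = 460.00 × 2230/407 = 2520.4 V.
I_load = 2520.4/16100 = 0.15655 A, so P_out = 2520.4 × 0.15655 = 394.56 W.
All ideal ⇒ P_in = P_out, so I_supply = 394.56/230 = 1.72 A.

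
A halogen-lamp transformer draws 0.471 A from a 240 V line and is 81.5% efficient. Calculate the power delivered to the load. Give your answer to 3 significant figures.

P_out ≈ 92.1 W

P_in = V_in I_in = 240 × 0.471 = 113.04 W.
P_out = η P_in = 0.815 × 113.04 = 92.1 W.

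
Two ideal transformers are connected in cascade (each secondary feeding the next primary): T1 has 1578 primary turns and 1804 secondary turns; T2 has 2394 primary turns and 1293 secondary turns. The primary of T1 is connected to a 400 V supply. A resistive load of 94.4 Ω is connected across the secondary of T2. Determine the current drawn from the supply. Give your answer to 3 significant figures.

After T1: V = 400.00 × 1804/1578 = 457.29 V.
After T2: V = 457.29 × 1293/2394 = 246.98 V.
I_load = 246.98/94.4 = 2.6163 A, so P_out = 246.98 × 2.6163 = 646.18 W.
All ideal ⇒ P_in = P_out, so I_supply = 646.18/400 = 1.62 A.

I_supply ≈ 1.62 A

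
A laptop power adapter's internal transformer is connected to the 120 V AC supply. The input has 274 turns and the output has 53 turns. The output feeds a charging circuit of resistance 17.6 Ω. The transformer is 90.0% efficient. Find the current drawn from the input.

V_out = 120 × 53/274 = 23.212 V.
I_out = V_out/R = 23.212/17.6 = 1.3188 A.
P_out = V_out I_out = 23.212 × 1.3188 = 30.613 W.
P_in = P_out/η = 30.613/0.900 = 34.014 W.
I_in = P_in/V_in = 34.014/120 = 0.283 A.

I_in ≈ 0.283 A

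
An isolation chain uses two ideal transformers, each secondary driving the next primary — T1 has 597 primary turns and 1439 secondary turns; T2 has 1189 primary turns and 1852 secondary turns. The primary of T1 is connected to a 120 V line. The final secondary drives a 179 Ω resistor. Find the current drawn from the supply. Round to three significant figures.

I_supply ≈ 9.45 A

Secondary of T1: V = 120.00 × 1439/597 = 289.25 V.
Secondary of T2: V = 289.25 × 1852/1189 = 450.53 V.
I_load = 450.53/179 = 2.5169 A, so P_out = 450.53 × 2.5169 = 1134.0 W.
All ideal ⇒ P_in = P_out, so I_supply = 1134.0/120 = 9.45 A.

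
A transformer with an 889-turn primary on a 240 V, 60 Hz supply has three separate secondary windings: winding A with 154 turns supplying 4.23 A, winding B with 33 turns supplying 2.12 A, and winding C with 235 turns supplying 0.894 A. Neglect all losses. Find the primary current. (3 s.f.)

I_p ≈ 1.05 A

V_A = 240 × 154/889 = 41.575 V; V_B = 240 × 33/889 = 8.9089 V; V_C = 240 × 235/889 = 63.442 V.
P_out = V_A I_A + V_B I_B + V_C I_C = 41.575×4.23 + 8.9089×2.12 + 63.442×0.894 = 175.86 + 18.887 + 56.717 = 251.47 W.
Ideal ⇒ P_in = P_out, so I_p = P_out/V_p = 251.47/240 = 1.05 A.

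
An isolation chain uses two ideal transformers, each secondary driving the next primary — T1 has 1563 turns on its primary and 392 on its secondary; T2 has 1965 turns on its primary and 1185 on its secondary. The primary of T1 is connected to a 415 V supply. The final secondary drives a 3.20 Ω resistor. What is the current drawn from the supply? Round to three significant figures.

I_supply ≈ 2.97 A

After T1: V = 415.00 × 392/1563 = 104.08 V.
After T2: V = 104.08 × 1185/1965 = 62.767 V.
I_load = 62.767/3.20 = 19.615 A, so P_out = 62.767 × 19.615 = 1231.2 W.
All ideal ⇒ P_in = P_out, so I_supply = 1231.2/415 = 2.97 A.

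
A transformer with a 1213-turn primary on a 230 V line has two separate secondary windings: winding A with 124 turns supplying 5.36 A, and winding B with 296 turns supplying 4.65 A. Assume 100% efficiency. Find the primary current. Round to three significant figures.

V_A = 230 × 124/1213 = 23.512 V; V_B = 230 × 296/1213 = 56.125 V.
P_out = V_A I_A + V_B I_B = 23.512×5.36 + 56.125×4.65 = 126.02 + 260.98 = 387.01 W.
Ideal ⇒ P_in = P_out, so I_p = P_out/V_p = 387.01/230 = 1.68 A.

I_p ≈ 1.68 A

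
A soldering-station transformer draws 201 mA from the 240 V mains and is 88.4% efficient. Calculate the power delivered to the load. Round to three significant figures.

P_in = V_p I_p = 240 × 0.201 = 48.240 W.
P_out = η P_in = 0.884 × 48.240 = 42.6 W.

P_out ≈ 42.6 W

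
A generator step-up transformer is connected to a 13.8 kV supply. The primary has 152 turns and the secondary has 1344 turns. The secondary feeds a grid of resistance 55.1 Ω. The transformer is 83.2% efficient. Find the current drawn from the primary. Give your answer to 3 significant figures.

V_s = 13800 × 1344/152 = 122020 V.
I_s = V_s/R = 122020/55.1 = 2214.5 A.
P_out = V_s I_s = 122020 × 2214.5 = 2.7022×10^8 W.
P_in = P_out/η = 2.7022×10^8/0.832 = 3.2478×10^8 W.
I_p = P_in/V_p = 3.2478×10^8/13800 = 23500 A.

I_p ≈ 23500 A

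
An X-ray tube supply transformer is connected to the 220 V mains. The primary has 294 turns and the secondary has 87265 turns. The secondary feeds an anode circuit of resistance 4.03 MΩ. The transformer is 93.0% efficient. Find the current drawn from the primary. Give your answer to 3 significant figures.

I_p ≈ 5.17 A

V_s = 220 × 87265/294 = 65300 V.
I_s = V_s/R = 65300/(4.03×10^6) = 0.016204 A.
P_out = V_s I_s = 65300 × 0.016204 = 1058.1 W.
P_in = P_out/η = 1058.1/0.930 = 1137.7 W.
I_p = P_in/V_p = 1137.7/220 = 5.17 A.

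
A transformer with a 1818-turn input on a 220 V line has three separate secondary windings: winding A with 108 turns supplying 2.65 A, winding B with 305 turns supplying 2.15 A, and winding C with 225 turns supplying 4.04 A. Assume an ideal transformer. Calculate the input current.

V_A = 220 × 108/1818 = 13.069 V; V_B = 220 × 305/1818 = 36.909 V; V_C = 220 × 225/1818 = 27.228 V.
P_out = V_A I_A + V_B I_B + V_C I_C = 13.069×2.65 + 36.909×2.15 + 27.228×4.04 = 34.634 + 79.354 + 110.00 = 223.99 W.
Ideal ⇒ P_in = P_out, so I_in = P_out/V_in = 223.99/220 = 1.02 A.

I_in ≈ 1.02 A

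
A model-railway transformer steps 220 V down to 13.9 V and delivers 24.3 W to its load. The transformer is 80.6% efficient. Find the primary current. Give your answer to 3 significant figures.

I_p ≈ 0.137 A

P_in = P_out/η = 24.3/0.806 = 30.149 W.
I_p = P_in/V_p = 30.149/220 = 0.137 A.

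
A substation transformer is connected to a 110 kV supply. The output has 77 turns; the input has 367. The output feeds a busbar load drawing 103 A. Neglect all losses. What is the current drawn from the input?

For an ideal transformer I_in N_in = I_out N_out, so I_in = 103 × 77/367 = 21.6 A.

I_in ≈ 21.6 A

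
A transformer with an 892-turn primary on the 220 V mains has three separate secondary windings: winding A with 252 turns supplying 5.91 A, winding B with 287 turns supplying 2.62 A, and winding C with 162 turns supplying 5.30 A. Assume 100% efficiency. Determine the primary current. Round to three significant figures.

I_p ≈ 3.48 A

V_A = 220 × 252/892 = 62.152 V; V_B = 220 × 287/892 = 70.785 V; V_C = 220 × 162/892 = 39.955 V.
P_out = V_A I_A + V_B I_B + V_C I_C = 62.152×5.91 + 70.785×2.62 + 39.955×5.30 = 367.32 + 185.46 + 211.76 = 764.54 W.
Ideal ⇒ P_in = P_out, so I_p = P_out/V_p = 764.54/220 = 3.48 A.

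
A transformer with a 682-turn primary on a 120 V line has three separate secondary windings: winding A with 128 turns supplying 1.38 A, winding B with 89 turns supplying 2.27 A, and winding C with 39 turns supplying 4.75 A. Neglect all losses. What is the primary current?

I_p ≈ 0.827 A

V_A = 120 × 128/682 = 22.522 V; V_B = 120 × 89/682 = 15.660 V; V_C = 120 × 39/682 = 6.8622 V.
P_out = V_A I_A + V_B I_B + V_C I_C = 22.522×1.38 + 15.660×2.27 + 6.8622×4.75 = 31.080 + 35.548 + 32.595 = 99.223 W.
Ideal ⇒ P_in = P_out, so I_p = P_out/V_p = 99.223/120 = 0.827 A.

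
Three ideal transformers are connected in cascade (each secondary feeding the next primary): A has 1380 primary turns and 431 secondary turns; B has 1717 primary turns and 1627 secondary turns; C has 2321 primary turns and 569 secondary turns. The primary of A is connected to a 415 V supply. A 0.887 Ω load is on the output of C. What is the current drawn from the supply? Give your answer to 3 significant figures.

I_supply ≈ 2.46 A

Secondary of A: V = 415.00 × 431/1380 = 129.61 V.
Secondary of B: V = 129.61 × 1627/1717 = 122.82 V.
Secondary of C: V = 122.82 × 569/2321 = 30.109 V.
I_load = 30.109/0.887 = 33.945 A, so P_out = 30.109 × 33.945 = 1022.1 W.
All ideal ⇒ P_in = P_out, so I_supply = 1022.1/415 = 2.46 A.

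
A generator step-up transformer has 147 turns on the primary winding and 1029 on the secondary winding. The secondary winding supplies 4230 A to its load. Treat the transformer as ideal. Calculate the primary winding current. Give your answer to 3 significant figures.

I_p ≈ 29600 A

For an ideal transformer I_p/I_s = N_s/N_p, so I_p = 4230 × 1029/147 = 29600 A.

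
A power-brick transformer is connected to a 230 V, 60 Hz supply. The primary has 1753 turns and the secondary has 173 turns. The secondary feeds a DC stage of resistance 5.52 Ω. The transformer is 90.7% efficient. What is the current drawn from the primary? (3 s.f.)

V_s = 230 × 173/1753 = 22.698 V.
I_s = V_s/R = 22.698/5.52 = 4.1120 A.
P_out = V_s I_s = 22.698 × 4.1120 = 93.335 W.
P_in = P_out/η = 93.335/0.907 = 102.91 W.
I_p = P_in/V_p = 102.91/230 = 0.447 A.

I_p ≈ 0.447 A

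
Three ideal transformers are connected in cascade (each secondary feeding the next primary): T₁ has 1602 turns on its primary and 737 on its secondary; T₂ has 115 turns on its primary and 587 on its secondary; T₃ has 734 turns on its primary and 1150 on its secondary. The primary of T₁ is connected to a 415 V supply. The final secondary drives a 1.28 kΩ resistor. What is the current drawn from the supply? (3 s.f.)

Secondary of T₁: V = 415.00 × 737/1602 = 190.92 V.
Secondary of T₂: V = 190.92 × 587/115 = 974.53 V.
Secondary of T₃: V = 974.53 × 1150/734 = 1526.8 V.
I_load = 1526.8/1280 = 1.1928 A, so P_out = 1526.8 × 1.1928 = 1821.3 W.
All ideal ⇒ P_in = P_out, so I_supply = 1821.3/415 = 4.39 A.

I_supply ≈ 4.39 A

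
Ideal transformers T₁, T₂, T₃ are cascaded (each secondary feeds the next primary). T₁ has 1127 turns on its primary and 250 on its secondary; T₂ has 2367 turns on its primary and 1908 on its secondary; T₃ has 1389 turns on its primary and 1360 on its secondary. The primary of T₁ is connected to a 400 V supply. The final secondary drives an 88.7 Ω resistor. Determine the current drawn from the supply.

After T₁: V = 400.00 × 250/1127 = 88.731 V.
After T₂: V = 88.731 × 1908/2367 = 71.525 V.
After T₃: V = 71.525 × 1360/1389 = 70.031 V.
I_load = 70.031/88.7 = 0.78953 A, so P_out = 70.031 × 0.78953 = 55.292 W.
All ideal ⇒ P_in = P_out, so I_supply = 55.292/400 = 0.138 A.

I_supply ≈ 0.138 A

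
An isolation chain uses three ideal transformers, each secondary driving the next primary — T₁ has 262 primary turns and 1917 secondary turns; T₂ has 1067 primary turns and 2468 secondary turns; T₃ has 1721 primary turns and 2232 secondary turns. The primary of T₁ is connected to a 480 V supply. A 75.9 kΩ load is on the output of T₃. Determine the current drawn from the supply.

I_supply ≈ 3.05 A

Secondary of T₁: V = 480.00 × 1917/262 = 3512.1 V.
Secondary of T₂: V = 3512.1 × 2468/1067 = 8123.5 V.
Secondary of T₃: V = 8123.5 × 2232/1721 = 10536 V.
I_load = 10536/75900 = 0.13881 A, so P_out = 10536 × 0.13881 = 1462.4 W.
All ideal ⇒ P_in = P_out, so I_supply = 1462.4/480 = 3.05 A.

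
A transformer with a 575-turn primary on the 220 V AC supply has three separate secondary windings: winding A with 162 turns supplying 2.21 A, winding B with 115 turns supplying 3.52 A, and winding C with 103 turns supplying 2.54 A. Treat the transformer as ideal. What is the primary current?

I_p ≈ 1.78 A

V_A = 220 × 162/575 = 61.983 V; V_B = 220 × 115/575 = 44.000 V; V_C = 220 × 103/575 = 39.409 V.
P_out = V_A I_A + V_B I_B + V_C I_C = 61.983×2.21 + 44.000×3.52 + 39.409×2.54 = 136.98 + 154.88 + 100.10 = 391.96 W.
Ideal ⇒ P_in = P_out, so I_p = P_out/V_p = 391.96/220 = 1.78 A.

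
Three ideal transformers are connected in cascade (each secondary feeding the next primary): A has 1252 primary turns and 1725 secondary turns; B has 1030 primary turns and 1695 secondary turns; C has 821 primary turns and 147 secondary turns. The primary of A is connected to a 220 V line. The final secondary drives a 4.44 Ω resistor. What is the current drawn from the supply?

After A: V = 220.00 × 1725/1252 = 303.12 V.
After B: V = 303.12 × 1695/1030 = 498.82 V.
After C: V = 498.82 × 147/821 = 89.313 V.
I_load = 89.313/4.44 = 20.116 A, so P_out = 89.313 × 20.116 = 1796.6 W.
All ideal ⇒ P_in = P_out, so I_supply = 1796.6/220 = 8.17 A.

I_supply ≈ 8.17 A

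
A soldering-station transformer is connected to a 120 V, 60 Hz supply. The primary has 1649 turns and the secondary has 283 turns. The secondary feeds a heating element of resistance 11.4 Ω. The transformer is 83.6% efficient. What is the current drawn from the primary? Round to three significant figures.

I_p ≈ 0.371 A

V_s = 120 × 283/1649 = 20.594 V.
I_s = V_s/R = 20.594/11.4 = 1.8065 A.
P_out = V_s I_s = 20.594 × 1.8065 = 37.204 W.
P_in = P_out/η = 37.204/0.836 = 44.502 W.
I_p = P_in/V_p = 44.502/120 = 0.371 A.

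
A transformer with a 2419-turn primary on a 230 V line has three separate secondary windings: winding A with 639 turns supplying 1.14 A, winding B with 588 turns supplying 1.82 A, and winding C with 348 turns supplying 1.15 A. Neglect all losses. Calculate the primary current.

V_A = 230 × 639/2419 = 60.757 V; V_B = 230 × 588/2419 = 55.907 V; V_C = 230 × 348/2419 = 33.088 V.
P_out = V_A I_A + V_B I_B + V_C I_C = 60.757×1.14 + 55.907×1.82 + 33.088×1.15 = 69.262 + 101.75 + 38.051 = 209.07 W.
Ideal ⇒ P_in = P_out, so I_p = P_out/V_p = 209.07/230 = 0.909 A.

I_p ≈ 0.909 A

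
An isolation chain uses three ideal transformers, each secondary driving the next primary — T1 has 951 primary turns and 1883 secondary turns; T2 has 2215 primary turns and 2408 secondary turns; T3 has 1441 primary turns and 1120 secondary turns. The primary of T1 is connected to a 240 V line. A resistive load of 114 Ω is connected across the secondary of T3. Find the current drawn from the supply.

After T1: V = 240.00 × 1883/951 = 475.21 V.
After T2: V = 475.21 × 2408/2215 = 516.61 V.
After T3: V = 516.61 × 1120/1441 = 401.53 V.
I_load = 401.53/114 = 3.5222 A, so P_out = 401.53 × 3.5222 = 1414.3 W.
All ideal ⇒ P_in = P_out, so I_supply = 1414.3/240 = 5.89 A.

I_supply ≈ 5.89 A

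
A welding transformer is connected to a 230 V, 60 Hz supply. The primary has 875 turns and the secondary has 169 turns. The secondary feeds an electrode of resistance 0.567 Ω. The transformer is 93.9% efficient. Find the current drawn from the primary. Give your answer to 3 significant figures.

I_p ≈ 16.1 A

V_s = 230 × 169/875 = 44.423 V.
I_s = V_s/R = 44.423/0.567 = 78.347 A.
P_out = V_s I_s = 44.423 × 78.347 = 3480.4 W.
P_in = P_out/η = 3480.4/0.939 = 3706.5 W.
I_p = P_in/V_p = 3706.5/230 = 16.1 A.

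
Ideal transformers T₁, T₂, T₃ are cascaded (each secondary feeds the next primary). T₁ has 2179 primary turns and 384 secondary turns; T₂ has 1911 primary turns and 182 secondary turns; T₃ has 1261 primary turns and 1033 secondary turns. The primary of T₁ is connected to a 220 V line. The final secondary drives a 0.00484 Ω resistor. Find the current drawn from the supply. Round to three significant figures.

I_supply ≈ 8.59 A

Secondary of T₁: V = 220.00 × 384/2179 = 38.770 V.
Secondary of T₂: V = 38.770 × 182/1911 = 3.6924 V.
Secondary of T₃: V = 3.6924 × 1033/1261 = 3.0248 V.
I_load = 3.0248/0.00484 = 624.95 A, so P_out = 3.0248 × 624.95 = 1890.3 W.
All ideal ⇒ P_in = P_out, so I_supply = 1890.3/220 = 8.59 A.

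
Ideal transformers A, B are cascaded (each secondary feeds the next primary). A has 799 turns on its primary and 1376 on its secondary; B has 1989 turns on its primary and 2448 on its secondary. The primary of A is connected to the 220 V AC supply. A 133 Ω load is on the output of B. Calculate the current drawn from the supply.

I_supply ≈ 7.43 A

After A: V = 220.00 × 1376/799 = 378.87 V.
After B: V = 378.87 × 2448/1989 = 466.31 V.
I_load = 466.31/133 = 3.5061 A, so P_out = 466.31 × 3.5061 = 1634.9 W.
All ideal ⇒ P_in = P_out, so I_supply = 1634.9/220 = 7.43 A.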